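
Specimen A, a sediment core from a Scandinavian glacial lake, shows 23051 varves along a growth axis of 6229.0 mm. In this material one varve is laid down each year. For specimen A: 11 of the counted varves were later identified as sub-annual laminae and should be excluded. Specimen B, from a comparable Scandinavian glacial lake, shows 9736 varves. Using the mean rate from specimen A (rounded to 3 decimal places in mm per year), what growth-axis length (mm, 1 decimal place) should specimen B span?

Specimen A: true varve count = 23051 − 11 = 23040.
A: Mean rate = 6229.0 mm / 23040 years ≈ 0.270 mm/year.
For B, 0.270 mm/year × 9736 years = 2628.7 mm.

2628.7 mm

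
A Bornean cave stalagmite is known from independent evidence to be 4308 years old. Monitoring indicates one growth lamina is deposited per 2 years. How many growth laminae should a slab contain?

One growth lamina every 2 years means 4308 / 2 = 2154 growth laminae.
So 2154 growth laminae should be present.

2154 growth laminae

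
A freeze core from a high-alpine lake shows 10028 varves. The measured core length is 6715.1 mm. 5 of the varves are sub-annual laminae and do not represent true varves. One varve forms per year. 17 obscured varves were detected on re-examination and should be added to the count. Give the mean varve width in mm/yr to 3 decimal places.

True varve count = 10028 − 5 + 17 = 10040.
Mean rate = 6715.1 mm / 10040 years ≈ 0.669 mm/yr.

0.669 mm/yr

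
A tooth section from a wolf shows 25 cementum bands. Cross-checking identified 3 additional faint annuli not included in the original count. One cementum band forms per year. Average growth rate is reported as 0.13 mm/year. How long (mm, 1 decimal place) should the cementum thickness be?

Correcting the raw count gives 25 + 3 = 28 true cementum bands.
Length ≈ 0.13 × 28 = 3.6 mm.

3.6 mm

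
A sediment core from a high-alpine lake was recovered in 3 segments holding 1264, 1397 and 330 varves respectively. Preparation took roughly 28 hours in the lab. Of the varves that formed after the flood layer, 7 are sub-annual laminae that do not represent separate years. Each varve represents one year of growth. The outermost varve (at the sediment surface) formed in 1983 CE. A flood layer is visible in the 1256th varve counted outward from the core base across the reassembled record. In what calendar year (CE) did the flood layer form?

255 CE

Total varves = 1264 + 1397 + 330 = 2991.
The flood layer sits at varve 1256 from the core base, so 2991 − 1256 = 1735 varves formed after it.
Excluding 7 false varves: 1735 − 7 = 1728.
Counting back 1728 years from 1983 CE places the flood layer in 1983 − 1728 = 255 CE.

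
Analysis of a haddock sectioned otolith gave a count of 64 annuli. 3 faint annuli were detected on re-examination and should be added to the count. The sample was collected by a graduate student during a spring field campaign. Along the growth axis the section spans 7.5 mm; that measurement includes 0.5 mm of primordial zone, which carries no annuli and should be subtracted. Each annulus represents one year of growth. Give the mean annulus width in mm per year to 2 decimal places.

Correcting the raw count gives 64 + 3 = 67 true annuli.
Net length = 7.5 − 0.5 = 7.0 mm.
Mean rate = 7.0 mm / 67 years ≈ 0.10 mm per year.

0.10 mm per year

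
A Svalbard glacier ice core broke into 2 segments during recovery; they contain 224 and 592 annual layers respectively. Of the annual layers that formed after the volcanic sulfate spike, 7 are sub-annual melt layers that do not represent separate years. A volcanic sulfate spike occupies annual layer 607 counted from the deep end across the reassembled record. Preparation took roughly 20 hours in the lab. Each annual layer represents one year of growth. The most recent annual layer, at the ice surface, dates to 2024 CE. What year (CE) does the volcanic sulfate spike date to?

Total annual layers = 224 + 592 = 816.
816 − 607 = 209 annual layers lie beyond the volcanic sulfate spike toward the ice surface.
Removing the 7 false annual layers leaves 209 − 7 = 202 true annual layers beyond the volcanic sulfate spike.
Counting back 202 years from 2024 CE places the volcanic sulfate spike in 2024 − 202 = 1822 CE.

1822 CE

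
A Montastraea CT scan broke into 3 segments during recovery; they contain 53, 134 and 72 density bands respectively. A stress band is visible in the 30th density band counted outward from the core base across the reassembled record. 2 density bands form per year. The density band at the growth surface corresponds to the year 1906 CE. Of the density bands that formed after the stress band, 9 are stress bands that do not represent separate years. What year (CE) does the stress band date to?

1796 CE

Total density bands = 53 + 134 + 72 = 259.
Between density band 30 and the growth surface there are 259 − 30 = 229 density bands.
Removing the 9 false density bands leaves 229 − 9 = 220 true density bands beyond the stress band.
220 density bands at 2 per year is 220 / 2 = 110 years.
1906 − 110 = 1796 CE.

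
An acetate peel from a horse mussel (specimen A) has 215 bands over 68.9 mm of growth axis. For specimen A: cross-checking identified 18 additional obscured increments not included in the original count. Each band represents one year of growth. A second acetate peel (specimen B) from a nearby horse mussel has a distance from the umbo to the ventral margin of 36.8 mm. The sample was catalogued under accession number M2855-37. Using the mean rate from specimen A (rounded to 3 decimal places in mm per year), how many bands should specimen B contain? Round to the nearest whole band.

124 bands

Specimen A: after corrections the count is 215 + 18 = 233 bands.
A: Mean rate = 68.9 mm / 233 years ≈ 0.296 mm per year.
For B, 36.8 / 0.296 = 124.32 years ≈ 124 bands.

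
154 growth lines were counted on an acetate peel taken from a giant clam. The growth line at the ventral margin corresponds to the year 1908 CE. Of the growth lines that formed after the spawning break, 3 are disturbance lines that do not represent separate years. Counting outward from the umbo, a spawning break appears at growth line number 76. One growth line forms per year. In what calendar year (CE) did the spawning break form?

1833 CE

154 − 76 = 78 growth lines lie beyond the spawning break toward the ventral margin.
78 − 3 false = 75 true growth lines after the spawning break.
1908 − 75 = 1833 CE.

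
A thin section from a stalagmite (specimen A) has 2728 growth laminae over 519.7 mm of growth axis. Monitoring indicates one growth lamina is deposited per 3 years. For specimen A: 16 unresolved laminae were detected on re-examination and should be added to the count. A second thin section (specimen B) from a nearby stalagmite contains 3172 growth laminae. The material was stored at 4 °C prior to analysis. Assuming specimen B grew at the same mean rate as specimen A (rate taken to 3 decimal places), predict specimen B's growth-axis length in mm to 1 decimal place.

Specimen A: true growth lamina count = 2728 + 16 = 2744.
Specimen A: multiplying by 3 years per growth lamina: 2744 × 3 = 8232 years.
A: Mean rate = 519.7 mm / 8232 years ≈ 0.063 mm/year.
Specimen B: 3172 growth laminae at 3 years each span 3172 × 3 = 9516 years. Length of B = 0.063 × 9516 = 599.5 mm.

599.5 mm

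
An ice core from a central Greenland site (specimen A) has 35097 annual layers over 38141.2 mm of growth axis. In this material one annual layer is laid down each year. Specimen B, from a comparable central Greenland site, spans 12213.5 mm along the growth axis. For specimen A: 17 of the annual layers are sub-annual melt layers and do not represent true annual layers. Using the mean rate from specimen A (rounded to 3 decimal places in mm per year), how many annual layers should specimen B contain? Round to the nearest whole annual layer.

Specimen A: true annual layer count = 35097 − 17 = 35080.
A: 38141.2 mm over 35080 years gives 38141.2 / 35080 ≈ 1.087 mm per year.
B spans 12213.5 / 1.087 = 11235.97 years ≈ 11236 annual layers.

11236 annual layers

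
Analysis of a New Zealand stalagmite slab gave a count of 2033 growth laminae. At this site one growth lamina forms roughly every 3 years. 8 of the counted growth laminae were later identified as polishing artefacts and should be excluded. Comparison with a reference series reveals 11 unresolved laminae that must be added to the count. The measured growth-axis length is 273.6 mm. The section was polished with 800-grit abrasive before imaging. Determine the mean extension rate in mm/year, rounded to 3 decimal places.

0.045 mm/year

Adjusted count: 2033 − 8 + 11 = 2036 growth laminae.
At 3 years per growth lamina, 2036 × 3 = 6108 years.
Extension rate ≈ 273.6 / 6108 = 0.045 mm/year.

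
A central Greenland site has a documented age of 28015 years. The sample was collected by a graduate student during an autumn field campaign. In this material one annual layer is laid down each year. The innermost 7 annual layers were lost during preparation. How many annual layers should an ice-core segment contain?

One annual layer per year gives 28015 annual layers over 28015 years.
Less the 7 uncaptured annual layers: 28015 − 7 = 28008.

28008 annual layers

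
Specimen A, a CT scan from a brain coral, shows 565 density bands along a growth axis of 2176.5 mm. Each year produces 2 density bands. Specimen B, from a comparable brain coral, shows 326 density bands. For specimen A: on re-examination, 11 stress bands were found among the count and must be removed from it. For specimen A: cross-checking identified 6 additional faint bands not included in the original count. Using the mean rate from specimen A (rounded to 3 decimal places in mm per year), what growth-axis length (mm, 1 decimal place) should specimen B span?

1267.0 mm

Specimen A: adjusted count: 565 − 11 + 6 = 560 density bands.
Specimen A: dividing by 2 density bands per year: 560 / 2 = 280 years.
A: Extension rate ≈ 2176.5 / 280 = 7.773 mm/yr.
Specimen B: with 2 density bands per year, 326 / 2 = 163 years. Length of B = 7.773 × 163 = 1267.0 mm.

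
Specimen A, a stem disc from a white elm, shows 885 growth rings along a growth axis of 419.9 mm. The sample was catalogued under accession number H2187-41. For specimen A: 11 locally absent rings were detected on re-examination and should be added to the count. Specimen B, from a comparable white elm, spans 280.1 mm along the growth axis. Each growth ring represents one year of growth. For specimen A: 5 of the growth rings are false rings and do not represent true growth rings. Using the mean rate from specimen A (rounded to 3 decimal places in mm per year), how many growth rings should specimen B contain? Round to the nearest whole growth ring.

595 growth rings

Specimen A: adjusted count: 885 − 5 + 11 = 891 growth rings.
A: 419.9 mm over 891 years gives 419.9 / 891 ≈ 0.471 mm/yr.
For B, 280.1 / 0.471 = 594.69 years ≈ 595 growth rings.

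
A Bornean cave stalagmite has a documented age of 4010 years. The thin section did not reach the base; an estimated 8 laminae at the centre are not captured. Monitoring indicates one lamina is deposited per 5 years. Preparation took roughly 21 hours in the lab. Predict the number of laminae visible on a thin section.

794 laminae

At 5 years per lamina, 4010 / 5 = 802 laminae are expected.
Subtracting the 8 laminae not captured gives 802 − 8 = 794 laminae in the record.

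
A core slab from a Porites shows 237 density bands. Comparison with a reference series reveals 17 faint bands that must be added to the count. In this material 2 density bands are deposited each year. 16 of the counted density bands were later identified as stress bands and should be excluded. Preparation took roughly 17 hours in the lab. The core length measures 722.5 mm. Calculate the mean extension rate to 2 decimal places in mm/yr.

After corrections the count is 237 − 16 + 17 = 238 density bands.
238 density bands at 2 per year is 238 / 2 = 119 years.
Extension rate ≈ 722.5 / 119 = 6.07 mm/yr.

6.07 mm/yr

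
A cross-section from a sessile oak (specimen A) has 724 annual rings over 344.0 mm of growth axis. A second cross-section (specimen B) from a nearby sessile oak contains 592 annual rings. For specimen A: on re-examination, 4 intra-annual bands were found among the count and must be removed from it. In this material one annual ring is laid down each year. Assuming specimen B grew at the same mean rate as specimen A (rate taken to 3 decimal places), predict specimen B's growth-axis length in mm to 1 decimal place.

283.0 mm

Specimen A: after corrections the count is 724 − 4 = 720 annual rings.
A: Mean rate = 344.0 mm / 720 years ≈ 0.478 mm/year.
Length of B = 0.478 × 592 = 283.0 mm.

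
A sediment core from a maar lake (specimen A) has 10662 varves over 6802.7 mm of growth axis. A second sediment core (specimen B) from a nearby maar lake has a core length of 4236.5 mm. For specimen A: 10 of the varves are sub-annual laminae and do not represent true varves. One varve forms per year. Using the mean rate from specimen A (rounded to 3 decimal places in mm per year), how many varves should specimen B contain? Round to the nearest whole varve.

Specimen A: correcting the raw count gives 10662 − 10 = 10652 true varves.
A: Extension rate ≈ 6802.7 / 10652 = 0.639 mm/yr.
Specimen B: 4236.5 mm / 0.639 mm per year = 6629.89 years ≈ 6630 varves.

6630 varves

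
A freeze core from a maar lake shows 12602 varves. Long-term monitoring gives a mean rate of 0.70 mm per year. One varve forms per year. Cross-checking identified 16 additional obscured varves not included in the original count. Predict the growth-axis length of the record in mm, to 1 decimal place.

8832.6 mm

True varve count = 12602 + 16 = 12618.
Length ≈ 0.70 × 12618 = 8832.6 mm.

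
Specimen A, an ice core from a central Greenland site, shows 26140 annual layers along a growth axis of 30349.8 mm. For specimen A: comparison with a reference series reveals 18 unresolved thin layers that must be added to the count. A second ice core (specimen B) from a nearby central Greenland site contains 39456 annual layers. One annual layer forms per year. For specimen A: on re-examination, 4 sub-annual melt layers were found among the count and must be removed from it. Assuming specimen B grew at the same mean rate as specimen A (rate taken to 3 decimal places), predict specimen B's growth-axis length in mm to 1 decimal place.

Specimen A: after corrections the count is 26140 − 4 + 18 = 26154 annual layers.
A: Extension rate ≈ 30349.8 / 26154 = 1.160 mm/year.
Length of B = 1.160 × 39456 = 45769.0 mm.

45769.0 mm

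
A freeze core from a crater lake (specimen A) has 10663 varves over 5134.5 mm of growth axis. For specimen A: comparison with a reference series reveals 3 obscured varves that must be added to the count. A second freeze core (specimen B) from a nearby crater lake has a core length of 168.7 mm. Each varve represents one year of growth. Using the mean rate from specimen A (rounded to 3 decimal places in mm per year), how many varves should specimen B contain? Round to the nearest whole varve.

Specimen A: true varve count = 10663 + 3 = 10666.
A: 5134.5 mm over 10666 years gives 5134.5 / 10666 ≈ 0.481 mm/year.
For B, 168.7 / 0.481 = 350.73 years ≈ 351 varves.

351 varves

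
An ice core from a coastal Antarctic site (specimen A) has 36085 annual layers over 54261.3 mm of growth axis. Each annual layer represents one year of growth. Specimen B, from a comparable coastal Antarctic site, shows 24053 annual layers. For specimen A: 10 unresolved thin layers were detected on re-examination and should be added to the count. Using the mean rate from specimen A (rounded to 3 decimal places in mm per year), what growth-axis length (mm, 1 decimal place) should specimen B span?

36151.7 mm

Specimen A: adjusted count: 36085 + 10 = 36095 annual layers.
A: Extension rate ≈ 54261.3 / 36095 = 1.503 mm/year.
For B, 1.503 mm/year × 24053 years = 36151.7 mm.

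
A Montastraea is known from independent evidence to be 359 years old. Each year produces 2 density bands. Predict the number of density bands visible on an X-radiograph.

359 years at 2 density bands per year gives 359 × 2 = 718 density bands.
So 718 density bands should be present.

718 density bands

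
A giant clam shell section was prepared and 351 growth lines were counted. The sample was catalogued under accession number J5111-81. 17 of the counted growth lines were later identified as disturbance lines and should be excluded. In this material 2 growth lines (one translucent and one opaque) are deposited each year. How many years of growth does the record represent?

167 years

Correcting the raw count gives 351 − 17 = 334 true growth lines.
With 2 growth lines per year, 334 / 2 = 167 years.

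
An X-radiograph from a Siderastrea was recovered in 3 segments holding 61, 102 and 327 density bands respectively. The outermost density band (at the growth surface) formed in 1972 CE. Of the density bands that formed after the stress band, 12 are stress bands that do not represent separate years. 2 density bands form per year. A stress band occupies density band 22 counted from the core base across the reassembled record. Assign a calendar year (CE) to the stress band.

1744 CE

Total density bands = 61 + 102 + 327 = 490.
Between density band 22 and the growth surface there are 490 − 22 = 468 density bands.
468 − 12 false = 456 true density bands after the stress band.
Dividing by 2 density bands per year: 456 / 2 = 228 years.
The density band at the growth surface is 1972 CE, so the stress band dates to 1972 − 228 = 1744 CE.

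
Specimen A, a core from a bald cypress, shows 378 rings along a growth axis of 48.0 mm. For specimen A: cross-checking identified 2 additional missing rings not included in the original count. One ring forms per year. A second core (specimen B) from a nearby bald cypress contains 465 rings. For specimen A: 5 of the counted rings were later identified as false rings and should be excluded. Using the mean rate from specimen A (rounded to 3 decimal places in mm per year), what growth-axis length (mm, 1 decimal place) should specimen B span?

59.5 mm

Specimen A: after corrections the count is 378 − 5 + 2 = 375 rings.
A: 48.0 mm over 375 years gives 48.0 / 375 ≈ 0.128 mm per year.
For B, 0.128 mm/year × 465 years = 59.5 mm.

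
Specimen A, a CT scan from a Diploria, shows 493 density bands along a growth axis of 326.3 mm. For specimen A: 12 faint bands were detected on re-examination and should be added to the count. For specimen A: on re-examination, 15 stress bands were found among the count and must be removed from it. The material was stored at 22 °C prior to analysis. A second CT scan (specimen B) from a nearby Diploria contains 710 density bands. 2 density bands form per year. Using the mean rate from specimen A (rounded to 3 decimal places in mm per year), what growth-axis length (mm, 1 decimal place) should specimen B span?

472.9 mm

Specimen A: true density band count = 493 − 15 + 12 = 490.
Specimen A: dividing by 2 density bands per year: 490 / 2 = 245 years.
A: 326.3 mm over 245 years gives 326.3 / 245 ≈ 1.332 mm/yr.
Specimen B: dividing by 2 density bands per year: 710 / 2 = 355 years. B's length ≈ 1.332 × 355 = 472.9 mm.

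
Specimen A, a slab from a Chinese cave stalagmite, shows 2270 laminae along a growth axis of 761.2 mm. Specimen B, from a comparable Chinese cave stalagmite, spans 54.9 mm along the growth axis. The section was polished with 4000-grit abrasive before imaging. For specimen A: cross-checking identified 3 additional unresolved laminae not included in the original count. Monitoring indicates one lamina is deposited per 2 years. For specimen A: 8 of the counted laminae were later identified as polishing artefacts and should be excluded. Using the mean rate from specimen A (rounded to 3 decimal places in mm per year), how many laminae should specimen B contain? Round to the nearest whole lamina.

163 laminae

Specimen A: adjusted count: 2270 − 8 + 3 = 2265 laminae.
Specimen A: multiplying by 2 years per lamina: 2265 × 2 = 4530 years.
A: 761.2 mm over 4530 years gives 761.2 / 4530 ≈ 0.168 mm/yr.
Specimen B: 54.9 mm / 0.168 mm per year = 326.79 years; at 2 years per lamina that is 326.79 / 2 ≈ 163 laminae.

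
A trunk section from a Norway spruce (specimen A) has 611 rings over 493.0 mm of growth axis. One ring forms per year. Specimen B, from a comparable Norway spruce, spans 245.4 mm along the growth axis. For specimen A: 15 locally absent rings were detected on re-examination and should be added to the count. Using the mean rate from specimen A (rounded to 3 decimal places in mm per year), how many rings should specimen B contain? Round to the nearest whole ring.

Specimen A: after corrections the count is 611 + 15 = 626 rings.
A: Extension rate ≈ 493.0 / 626 = 0.788 mm/year.
Specimen B: 245.4 mm / 0.788 mm per year = 311.42 years ≈ 311 rings.

311 rings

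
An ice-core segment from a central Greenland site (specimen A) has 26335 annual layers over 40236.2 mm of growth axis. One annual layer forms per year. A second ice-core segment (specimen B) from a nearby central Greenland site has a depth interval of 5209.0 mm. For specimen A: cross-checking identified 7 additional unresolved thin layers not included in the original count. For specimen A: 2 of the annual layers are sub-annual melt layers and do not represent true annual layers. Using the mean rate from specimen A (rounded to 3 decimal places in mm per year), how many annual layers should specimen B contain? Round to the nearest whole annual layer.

3409 annual layers

Specimen A: true annual layer count = 26335 − 2 + 7 = 26340.
A: Extension rate ≈ 40236.2 / 26340 = 1.528 mm per year.
B spans 5209.0 / 1.528 = 3409.03 years ≈ 3409 annual layers.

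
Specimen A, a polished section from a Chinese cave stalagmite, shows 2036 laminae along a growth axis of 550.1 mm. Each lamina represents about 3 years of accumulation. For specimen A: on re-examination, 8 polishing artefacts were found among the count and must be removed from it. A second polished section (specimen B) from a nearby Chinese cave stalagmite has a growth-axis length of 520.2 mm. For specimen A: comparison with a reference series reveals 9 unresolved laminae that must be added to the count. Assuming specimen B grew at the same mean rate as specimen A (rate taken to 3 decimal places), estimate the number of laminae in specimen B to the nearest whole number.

1927 laminae

Specimen A: correcting the raw count gives 2036 − 8 + 9 = 2037 true laminae.
Specimen A: multiplying by 3 years per lamina: 2037 × 3 = 6111 years.
A: 550.1 mm over 6111 years gives 550.1 / 6111 ≈ 0.090 mm/yr.
For B, 520.2 / 0.090 = 5780.00 years; at 3 years per lamina that is 5780.00 / 3 ≈ 1927 laminae.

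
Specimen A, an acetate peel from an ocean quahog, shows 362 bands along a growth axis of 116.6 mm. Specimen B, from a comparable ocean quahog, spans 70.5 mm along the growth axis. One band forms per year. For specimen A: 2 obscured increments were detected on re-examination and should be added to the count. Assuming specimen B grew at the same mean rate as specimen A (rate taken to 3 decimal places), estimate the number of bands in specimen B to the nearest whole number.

220 bands

Specimen A: true band count = 362 + 2 = 364.
A: Mean rate = 116.6 mm / 364 years ≈ 0.320 mm per year.
For B, 70.5 / 0.320 = 220.31 years ≈ 220 bands.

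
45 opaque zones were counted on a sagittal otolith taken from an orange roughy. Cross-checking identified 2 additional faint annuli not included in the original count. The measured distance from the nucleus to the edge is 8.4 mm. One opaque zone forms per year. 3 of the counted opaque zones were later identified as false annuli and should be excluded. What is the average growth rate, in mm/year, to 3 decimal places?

0.191 mm/year

True opaque zone count = 45 − 3 + 2 = 44.
Extension rate ≈ 8.4 / 44 = 0.191 mm/year.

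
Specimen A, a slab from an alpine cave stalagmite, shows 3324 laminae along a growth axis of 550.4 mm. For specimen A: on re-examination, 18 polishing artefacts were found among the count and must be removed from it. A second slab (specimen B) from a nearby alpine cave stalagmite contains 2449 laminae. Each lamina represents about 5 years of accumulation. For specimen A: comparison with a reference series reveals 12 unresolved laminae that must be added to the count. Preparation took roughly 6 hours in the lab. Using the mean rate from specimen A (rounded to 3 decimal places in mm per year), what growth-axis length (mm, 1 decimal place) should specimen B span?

404.1 mm

Specimen A: correcting the raw count gives 3324 − 18 + 12 = 3318 true laminae.
Specimen A: multiplying by 5 years per lamina: 3318 × 5 = 16590 years.
A: Extension rate ≈ 550.4 / 16590 = 0.033 mm per year.
Specimen B: at 5 years per lamina, 2449 × 5 = 12245 years. Length of B = 0.033 × 12245 = 404.1 mm.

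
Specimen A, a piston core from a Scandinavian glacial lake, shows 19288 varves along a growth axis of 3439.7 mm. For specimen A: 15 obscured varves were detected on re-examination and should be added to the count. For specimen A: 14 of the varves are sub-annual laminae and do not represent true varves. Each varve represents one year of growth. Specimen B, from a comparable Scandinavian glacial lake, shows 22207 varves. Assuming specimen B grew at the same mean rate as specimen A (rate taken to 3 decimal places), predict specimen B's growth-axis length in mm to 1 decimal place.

Specimen A: true varve count = 19288 − 14 + 15 = 19289.
A: 3439.7 mm over 19289 years gives 3439.7 / 19289 ≈ 0.178 mm/yr.
B's length ≈ 0.178 × 22207 = 3952.8 mm.

3952.8 mm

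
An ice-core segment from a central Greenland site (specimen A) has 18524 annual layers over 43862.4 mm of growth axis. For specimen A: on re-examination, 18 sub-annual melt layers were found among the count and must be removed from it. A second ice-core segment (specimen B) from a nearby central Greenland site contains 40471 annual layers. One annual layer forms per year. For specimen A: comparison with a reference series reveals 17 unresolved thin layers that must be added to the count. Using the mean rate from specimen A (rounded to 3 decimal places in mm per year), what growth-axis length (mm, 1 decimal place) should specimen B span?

Specimen A: after corrections the count is 18524 − 18 + 17 = 18523 annual layers.
A: Mean rate = 43862.4 mm / 18523 years ≈ 2.368 mm/yr.
Length of B = 2.368 × 40471 = 95835.3 mm.

95835.3 mm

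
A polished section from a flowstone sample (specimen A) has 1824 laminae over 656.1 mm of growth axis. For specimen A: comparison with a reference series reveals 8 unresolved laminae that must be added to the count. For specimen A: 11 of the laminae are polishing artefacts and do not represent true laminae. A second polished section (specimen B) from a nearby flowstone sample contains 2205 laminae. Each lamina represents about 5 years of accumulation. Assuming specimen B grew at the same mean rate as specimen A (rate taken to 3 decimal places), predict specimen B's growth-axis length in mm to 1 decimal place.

Specimen A: correcting the raw count gives 1824 − 11 + 8 = 1821 true laminae.
Specimen A: at 5 years per lamina, 1821 × 5 = 9105 years.
A: Extension rate ≈ 656.1 / 9105 = 0.072 mm per year.
Specimen B: 2205 laminae at 5 years each span 2205 × 5 = 11025 years. For B, 0.072 mm/year × 11025 years = 793.8 mm.

793.8 mm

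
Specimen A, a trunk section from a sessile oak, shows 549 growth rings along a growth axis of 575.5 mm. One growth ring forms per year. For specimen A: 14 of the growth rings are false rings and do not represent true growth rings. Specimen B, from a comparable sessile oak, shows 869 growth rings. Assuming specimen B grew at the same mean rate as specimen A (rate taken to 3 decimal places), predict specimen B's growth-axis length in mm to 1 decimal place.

Specimen A: true growth ring count = 549 − 14 = 535.
A: 575.5 mm over 535 years gives 575.5 / 535 ≈ 1.076 mm/year.
For B, 1.076 mm/year × 869 years = 935.0 mm.

935.0 mm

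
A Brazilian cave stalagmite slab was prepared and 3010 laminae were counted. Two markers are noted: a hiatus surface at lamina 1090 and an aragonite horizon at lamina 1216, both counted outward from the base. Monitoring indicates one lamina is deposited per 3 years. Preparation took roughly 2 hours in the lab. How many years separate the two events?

The two markers are separated by 1216 − 1090 = 126 laminae.
Multiplying by 3 years per lamina: 126 × 3 = 378 years.

378 years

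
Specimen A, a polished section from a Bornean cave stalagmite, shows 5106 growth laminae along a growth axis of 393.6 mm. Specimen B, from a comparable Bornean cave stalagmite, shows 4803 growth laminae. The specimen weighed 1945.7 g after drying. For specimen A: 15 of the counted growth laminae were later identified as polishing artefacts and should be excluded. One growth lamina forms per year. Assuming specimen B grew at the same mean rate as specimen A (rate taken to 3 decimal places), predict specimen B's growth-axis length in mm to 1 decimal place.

369.8 mm

Specimen A: true growth lamina count = 5106 − 15 = 5091.
A: 393.6 mm over 5091 years gives 393.6 / 5091 ≈ 0.077 mm/yr.
B's length ≈ 0.077 × 4803 = 369.8 mm.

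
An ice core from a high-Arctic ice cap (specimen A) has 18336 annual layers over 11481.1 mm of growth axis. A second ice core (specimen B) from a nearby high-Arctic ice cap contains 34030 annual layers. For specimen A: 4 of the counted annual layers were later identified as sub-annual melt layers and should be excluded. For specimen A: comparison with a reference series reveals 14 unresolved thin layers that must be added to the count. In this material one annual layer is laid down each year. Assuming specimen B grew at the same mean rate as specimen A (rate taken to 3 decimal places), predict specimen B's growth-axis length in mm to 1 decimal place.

Specimen A: adjusted count: 18336 − 4 + 14 = 18346 annual layers.
A: Mean rate = 11481.1 mm / 18346 years ≈ 0.626 mm per year.
B's length ≈ 0.626 × 34030 = 21302.8 mm.

21302.8 mm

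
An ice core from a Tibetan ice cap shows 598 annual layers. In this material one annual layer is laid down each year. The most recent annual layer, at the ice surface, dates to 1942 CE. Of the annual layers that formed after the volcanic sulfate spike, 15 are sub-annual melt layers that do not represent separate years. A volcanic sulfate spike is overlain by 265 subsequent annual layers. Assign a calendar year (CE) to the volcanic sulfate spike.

1692 CE

There are 265 annual layers younger than the volcanic sulfate spike.
265 − 15 false = 250 true annual layers after the volcanic sulfate spike.
Counting back 250 years from 1942 CE places the volcanic sulfate spike in 1942 − 250 = 1692 CE.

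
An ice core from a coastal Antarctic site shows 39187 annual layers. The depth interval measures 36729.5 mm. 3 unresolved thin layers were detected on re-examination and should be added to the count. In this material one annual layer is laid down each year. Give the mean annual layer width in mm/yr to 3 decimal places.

0.937 mm/yr

After corrections the count is 39187 + 3 = 39190 annual layers.
36729.5 mm over 39190 years gives 36729.5 / 39190 ≈ 0.937 mm/yr.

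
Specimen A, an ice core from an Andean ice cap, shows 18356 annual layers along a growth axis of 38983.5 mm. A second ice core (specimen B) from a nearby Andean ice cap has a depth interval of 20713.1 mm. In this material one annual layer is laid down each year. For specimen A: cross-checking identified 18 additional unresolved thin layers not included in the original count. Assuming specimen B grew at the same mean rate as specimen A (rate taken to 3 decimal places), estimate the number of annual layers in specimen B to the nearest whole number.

Specimen A: correcting the raw count gives 18356 + 18 = 18374 true annual layers.
A: Mean rate = 38983.5 mm / 18374 years ≈ 2.122 mm/yr.
B spans 20713.1 / 2.122 = 9761.12 years ≈ 9761 annual layers.

9761 annual layers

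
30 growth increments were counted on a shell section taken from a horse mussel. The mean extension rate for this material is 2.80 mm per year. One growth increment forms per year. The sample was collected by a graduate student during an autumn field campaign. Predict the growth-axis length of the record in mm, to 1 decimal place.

84.0 mm

The record spans 30 years at 2.80 mm per year.
Length ≈ 2.80 × 30 = 84.0 mm.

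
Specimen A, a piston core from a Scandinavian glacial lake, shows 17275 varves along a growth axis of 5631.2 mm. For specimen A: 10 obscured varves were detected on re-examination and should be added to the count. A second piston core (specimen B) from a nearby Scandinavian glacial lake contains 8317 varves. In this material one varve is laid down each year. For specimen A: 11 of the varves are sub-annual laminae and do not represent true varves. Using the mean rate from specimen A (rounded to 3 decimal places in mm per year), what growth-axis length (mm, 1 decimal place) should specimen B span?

2711.3 mm

Specimen A: after corrections the count is 17275 − 11 + 10 = 17274 varves.
A: Extension rate ≈ 5631.2 / 17274 = 0.326 mm/year.
For B, 0.326 mm/year × 8317 years = 2711.3 mm.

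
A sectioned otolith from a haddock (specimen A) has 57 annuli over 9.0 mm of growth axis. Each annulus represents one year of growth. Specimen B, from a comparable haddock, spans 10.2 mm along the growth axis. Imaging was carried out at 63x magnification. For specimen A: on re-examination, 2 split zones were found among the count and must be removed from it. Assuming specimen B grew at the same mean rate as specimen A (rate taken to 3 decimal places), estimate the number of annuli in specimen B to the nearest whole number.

62 annuli

Specimen A: after corrections the count is 57 − 2 = 55 annuli.
A: Extension rate ≈ 9.0 / 55 = 0.164 mm/yr.
For B, 10.2 / 0.164 = 62.20 years ≈ 62 annuli.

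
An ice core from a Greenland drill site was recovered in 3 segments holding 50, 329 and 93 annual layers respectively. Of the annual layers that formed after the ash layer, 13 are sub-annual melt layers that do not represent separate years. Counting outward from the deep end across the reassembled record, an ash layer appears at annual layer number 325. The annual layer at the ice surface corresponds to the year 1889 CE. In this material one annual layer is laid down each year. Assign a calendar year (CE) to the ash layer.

Total annual layers = 50 + 329 + 93 = 472.
The ash layer sits at annual layer 325 from the deep end, so 472 − 325 = 147 annual layers formed after it.
Excluding 13 false annual layers: 147 − 13 = 134.
The annual layer at the ice surface is 1889 CE, so the ash layer dates to 1889 − 134 = 1755 CE.

1755 CE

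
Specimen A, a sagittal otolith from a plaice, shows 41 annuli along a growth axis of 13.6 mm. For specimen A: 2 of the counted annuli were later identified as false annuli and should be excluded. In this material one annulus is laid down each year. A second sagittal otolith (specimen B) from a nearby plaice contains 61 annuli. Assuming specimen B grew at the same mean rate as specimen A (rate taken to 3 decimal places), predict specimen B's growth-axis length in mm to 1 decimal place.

Specimen A: correcting the raw count gives 41 − 2 = 39 true annuli.
A: Extension rate ≈ 13.6 / 39 = 0.349 mm/year.
B's length ≈ 0.349 × 61 = 21.3 mm.

21.3 mm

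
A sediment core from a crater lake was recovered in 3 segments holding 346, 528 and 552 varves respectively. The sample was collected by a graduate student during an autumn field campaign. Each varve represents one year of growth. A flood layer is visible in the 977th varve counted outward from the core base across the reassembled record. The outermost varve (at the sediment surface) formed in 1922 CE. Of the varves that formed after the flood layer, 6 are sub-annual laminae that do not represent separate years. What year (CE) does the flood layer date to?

1479 CE

Total varves = 346 + 528 + 552 = 1426.
The flood layer sits at varve 977 from the core base, so 1426 − 977 = 449 varves formed after it.
449 − 6 false = 443 true varves after the flood layer.
Counting back 443 years from 1922 CE places the flood layer in 1922 − 443 = 1479 CE.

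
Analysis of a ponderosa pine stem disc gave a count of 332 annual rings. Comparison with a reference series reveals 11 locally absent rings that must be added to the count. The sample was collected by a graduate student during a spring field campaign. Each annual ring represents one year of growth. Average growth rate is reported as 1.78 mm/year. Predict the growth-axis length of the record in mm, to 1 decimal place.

Adjusted count: 332 + 11 = 343 annual rings.
Predicted length = 1.78 mm/year × 343 years = 610.5 mm.

610.5 mm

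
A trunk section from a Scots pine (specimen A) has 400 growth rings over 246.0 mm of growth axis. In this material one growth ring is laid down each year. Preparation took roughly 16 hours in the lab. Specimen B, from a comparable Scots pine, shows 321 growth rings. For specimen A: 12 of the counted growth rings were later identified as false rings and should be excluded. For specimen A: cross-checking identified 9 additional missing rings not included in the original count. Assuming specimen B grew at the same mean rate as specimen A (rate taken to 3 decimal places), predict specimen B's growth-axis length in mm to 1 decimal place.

199.0 mm

Specimen A: after corrections the count is 400 − 12 + 9 = 397 growth rings.
A: Extension rate ≈ 246.0 / 397 = 0.620 mm/year.
B's length ≈ 0.620 × 321 = 199.0 mm.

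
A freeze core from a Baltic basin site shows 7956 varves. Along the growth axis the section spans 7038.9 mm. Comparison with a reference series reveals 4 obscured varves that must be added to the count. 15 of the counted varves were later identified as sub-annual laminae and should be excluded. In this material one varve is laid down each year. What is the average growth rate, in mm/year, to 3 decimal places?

0.886 mm/year

After corrections the count is 7956 − 15 + 4 = 7945 varves.
7038.9 mm over 7945 years gives 7038.9 / 7945 ≈ 0.886 mm/year.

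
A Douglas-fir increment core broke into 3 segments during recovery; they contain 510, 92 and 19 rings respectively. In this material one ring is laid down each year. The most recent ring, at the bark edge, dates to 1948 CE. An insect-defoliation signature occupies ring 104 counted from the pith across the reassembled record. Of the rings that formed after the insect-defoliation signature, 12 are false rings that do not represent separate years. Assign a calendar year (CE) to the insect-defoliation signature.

1443 CE

Total rings = 510 + 92 + 19 = 621.
621 − 104 = 517 rings lie beyond the insect-defoliation signature toward the bark edge.
Excluding 12 false rings: 517 − 12 = 505.
1948 − 505 = 1443 CE.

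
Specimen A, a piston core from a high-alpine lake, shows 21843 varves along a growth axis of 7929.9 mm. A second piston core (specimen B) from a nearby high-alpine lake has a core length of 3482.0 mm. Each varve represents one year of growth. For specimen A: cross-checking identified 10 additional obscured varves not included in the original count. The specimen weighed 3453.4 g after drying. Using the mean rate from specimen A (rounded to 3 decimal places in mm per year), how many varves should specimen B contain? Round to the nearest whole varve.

Specimen A: after corrections the count is 21843 + 10 = 21853 varves.
A: Extension rate ≈ 7929.9 / 21853 = 0.363 mm per year.
B spans 3482.0 / 0.363 = 9592.29 years ≈ 9592 varves.

9592 varves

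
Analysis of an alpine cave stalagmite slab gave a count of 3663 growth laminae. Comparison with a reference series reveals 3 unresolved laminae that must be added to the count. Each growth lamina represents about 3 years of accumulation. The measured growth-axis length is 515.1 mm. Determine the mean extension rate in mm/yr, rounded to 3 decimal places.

0.047 mm/yr

Correcting the raw count gives 3663 + 3 = 3666 true growth laminae.
At 3 years per growth lamina, 3666 × 3 = 10998 years.
Mean rate = 515.1 mm / 10998 years ≈ 0.047 mm/yr.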